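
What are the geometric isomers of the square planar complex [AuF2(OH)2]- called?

cis and trans

In a square planar complex each vertex has one trans partner and two cis neighbours.
Systematic placement gives 2 geometric isomers: F cis; F trans.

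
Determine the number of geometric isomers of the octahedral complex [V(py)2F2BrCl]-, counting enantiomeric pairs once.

There are 6 geometric isomers: py trans, F trans; py cis, F cis (3 arrangements, 2 chiral); py trans, F cis; py cis, F trans.

6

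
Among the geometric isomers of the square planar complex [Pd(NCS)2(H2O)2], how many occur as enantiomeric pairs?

0

A square has two trans pairs of vertices; adjacent vertices are cis.
Working through the distinct placements yields 2 geometric isomers: NCS cis; NCS trans.
Each arrangement has an internal mirror plane or centre of symmetry, so none is chiral.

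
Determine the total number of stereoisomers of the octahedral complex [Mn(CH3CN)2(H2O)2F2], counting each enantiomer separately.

6

An octahedron has six vertices in three trans pairs; every non-trans pair is cis.
Working through the distinct placements yields 5 geometric isomers: CH3CN trans, H2O trans, F trans; CH3CN trans, H2O cis, F cis; CH3CN cis, H2O trans, F cis; CH3CN cis, H2O cis, F cis (chiral); CH3CN cis, H2O cis, F trans.
One of these lacks any improper symmetry element and so occurs as an enantiomeric pair, giving 5 + 1 = 6 stereoisomers in total.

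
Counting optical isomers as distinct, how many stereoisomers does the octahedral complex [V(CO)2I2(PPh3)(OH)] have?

An octahedron has six vertices in three trans pairs; every non-trans pair is cis.
Working through the distinct placements yields 6 geometric isomers: CO trans, I trans; CO trans, I cis; CO cis, I cis (3 arrangements, 2 chiral); CO cis, I trans.
Of these, 2 lack any improper symmetry element and so occur as enantiomeric pairs, giving 6 + 2 = 8 stereoisomers in total.

8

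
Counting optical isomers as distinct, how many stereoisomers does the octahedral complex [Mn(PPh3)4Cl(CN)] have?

The six octahedral sites form three mutually perpendicular trans pairs.
Systematic placement gives 2 geometric isomers: Cl and CN mutually trans; Cl and CN mutually cis.
Each arrangement has an internal mirror plane or centre of symmetry, so none is chiral.

2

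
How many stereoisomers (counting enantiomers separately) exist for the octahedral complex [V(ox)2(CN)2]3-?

3

In an octahedral complex each vertex has one trans partner and four cis neighbours.
Each ox is bidentate and must span two cis positions.
There are 2 geometric isomers: CN trans; CN cis (chiral).
One of these lacks any improper symmetry element and so occurs as an enantiomeric pair, giving 2 + 1 = 3 stereoisomers in total.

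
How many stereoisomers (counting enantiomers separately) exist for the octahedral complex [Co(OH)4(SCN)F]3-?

2

An octahedron has six vertices in three trans pairs; every non-trans pair is cis.
The distinct arrangements are (2 in all): SCN and F mutually cis; SCN and F mutually trans.
Each arrangement has an internal mirror plane or centre of symmetry, so none is chiral.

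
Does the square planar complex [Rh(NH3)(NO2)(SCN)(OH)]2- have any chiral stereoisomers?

no

A square has two trans pairs of vertices; adjacent vertices are cis.
Systematic placement gives 3 geometric isomers: (NH3/OH trans, NO2/SCN trans); (NH3/SCN trans, NO2/OH trans); (NH3/NO2 trans, OH/SCN trans).
Each arrangement has an internal mirror plane or centre of symmetry, so none is chiral.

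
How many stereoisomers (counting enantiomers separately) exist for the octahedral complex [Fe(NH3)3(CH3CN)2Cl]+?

An octahedron has six vertices in three trans pairs; every non-trans pair is cis.
There are 3 geometric isomers: NH3 mer, CH3CN trans; NH3 mer, CH3CN cis; NH3 fac, CH3CN cis.
Each arrangement has an internal mirror plane or centre of symmetry, so none is chiral.

3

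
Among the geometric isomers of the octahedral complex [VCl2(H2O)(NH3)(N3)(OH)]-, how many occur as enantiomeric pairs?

6

An octahedron has six vertices in three trans pairs; every non-trans pair is cis.
Exhaustive case analysis gives 9 geometric isomers.
Of these, 6 lack any improper symmetry element and so occur as enantiomeric pairs, giving 9 + 6 = 15 stereoisomers in total.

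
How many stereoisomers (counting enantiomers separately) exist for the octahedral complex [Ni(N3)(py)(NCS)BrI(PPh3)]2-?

Exhaustive case analysis gives 15 geometric isomers.
Of these, 15 lack any improper symmetry element and so occur as enantiomeric pairs, giving 15 + 15 = 30 stereoisomers in total.

30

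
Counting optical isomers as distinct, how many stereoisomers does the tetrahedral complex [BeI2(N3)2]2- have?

1

Only one geometric arrangement is possible.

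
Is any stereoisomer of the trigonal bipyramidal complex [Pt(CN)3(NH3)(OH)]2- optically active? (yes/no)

A trigonal bipyramid has two axial and three equatorial sites, which are chemically inequivalent.
There are 4 geometric isomers: NH3 equatorial, OH equatorial; NH3 axial, OH equatorial; NH3 equatorial, OH axial; NH3 axial, OH axial.
Each arrangement has an internal mirror plane or centre of symmetry, so none is chiral.

no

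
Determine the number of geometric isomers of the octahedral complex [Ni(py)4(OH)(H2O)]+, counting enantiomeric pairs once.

2

An octahedron has six vertices in three trans pairs; every non-trans pair is cis.
Working through the distinct placements yields 2 geometric isomers: OH and H2O mutually trans; OH and H2O mutually cis.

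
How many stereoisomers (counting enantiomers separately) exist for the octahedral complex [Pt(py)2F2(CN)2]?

6

The six octahedral sites form three mutually perpendicular trans pairs.
The distinct arrangements are (5 in all): py trans, F trans, CN trans; py cis, F cis, CN trans; py trans, F cis, CN cis; py cis, F cis, CN cis (chiral); py cis, F trans, CN cis.
One of these lacks any improper symmetry element and so occurs as an enantiomeric pair, giving 5 + 1 = 6 stereoisomers in total.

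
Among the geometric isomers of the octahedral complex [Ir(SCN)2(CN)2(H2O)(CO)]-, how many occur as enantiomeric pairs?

The six octahedral sites form three mutually perpendicular trans pairs.
Systematic placement gives 6 geometric isomers: SCN trans, CN trans; SCN cis, CN trans; SCN trans, CN cis; SCN cis, CN cis (3 arrangements, 2 chiral).
Of these, 2 lack any improper symmetry element and so occur as enantiomeric pairs, giving 6 + 2 = 8 stereoisomers in total.

2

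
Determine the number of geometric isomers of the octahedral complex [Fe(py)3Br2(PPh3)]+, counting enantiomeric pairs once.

An octahedron has six vertices in three trans pairs; every non-trans pair is cis.
The distinct arrangements are (3 in all): py mer, Br trans; py mer, Br cis; py fac, Br cis.

3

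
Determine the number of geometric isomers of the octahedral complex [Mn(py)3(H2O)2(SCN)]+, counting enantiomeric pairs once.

There are 3 geometric isomers: py mer, H2O trans; py mer, H2O cis; py fac, H2O cis.

3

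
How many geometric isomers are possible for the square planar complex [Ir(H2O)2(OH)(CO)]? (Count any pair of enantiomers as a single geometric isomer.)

2

In a square planar complex each vertex has one trans partner and two cis neighbours.
The distinct arrangements are (2 in all): H2O cis; H2O trans.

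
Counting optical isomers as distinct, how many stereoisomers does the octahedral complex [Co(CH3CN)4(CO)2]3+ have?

In an octahedral complex each vertex has one trans partner and four cis neighbours.
The distinct arrangements are (2 in all): CO trans; CO cis.
Each arrangement has an internal mirror plane or centre of symmetry, so none is chiral.

2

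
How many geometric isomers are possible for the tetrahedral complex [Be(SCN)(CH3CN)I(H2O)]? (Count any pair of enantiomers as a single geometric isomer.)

1

All four vertices of a tetrahedron are equivalent and mutually adjacent, so cis/trans isomerism cannot arise.
Only one geometric arrangement is possible; it has no improper symmetry element, so it exists as a pair of enantiomers (2 stereoisomers).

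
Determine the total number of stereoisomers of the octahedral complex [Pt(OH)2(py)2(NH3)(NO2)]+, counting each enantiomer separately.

8

The six octahedral sites form three mutually perpendicular trans pairs.
There are 6 geometric isomers: OH trans, py trans; OH cis, py cis (3 arrangements, 2 chiral); OH cis, py trans; OH trans, py cis.
Of these, 2 lack any improper symmetry element and so occur as enantiomeric pairs, giving 6 + 2 = 8 stereoisomers in total.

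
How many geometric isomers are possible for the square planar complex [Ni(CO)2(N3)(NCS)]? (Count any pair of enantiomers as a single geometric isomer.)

A square has two trans pairs of vertices; adjacent vertices are cis.
Working through the distinct placements yields 2 geometric isomers: CO cis; CO trans.

2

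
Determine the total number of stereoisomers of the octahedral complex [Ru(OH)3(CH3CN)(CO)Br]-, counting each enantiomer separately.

5

In an octahedral complex each vertex has one trans partner and four cis neighbours.
There are 4 geometric isomers: OH mer (3 arrangements); OH fac (chiral).
One of these lacks any improper symmetry element and so occurs as an enantiomeric pair, giving 4 + 1 = 5 stereoisomers in total.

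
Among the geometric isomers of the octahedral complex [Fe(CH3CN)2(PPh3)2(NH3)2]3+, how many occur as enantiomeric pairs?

In an octahedral complex each vertex has one trans partner and four cis neighbours.
The distinct arrangements are (5 in all): CH3CN trans, PPh3 trans, NH3 trans; CH3CN trans, PPh3 cis, NH3 cis; CH3CN cis, PPh3 trans, NH3 cis; CH3CN cis, PPh3 cis, NH3 cis (chiral); CH3CN cis, PPh3 cis, NH3 trans.
One of these lacks any improper symmetry element and so occurs as an enantiomeric pair, giving 5 + 1 = 6 stereoisomers in total.

1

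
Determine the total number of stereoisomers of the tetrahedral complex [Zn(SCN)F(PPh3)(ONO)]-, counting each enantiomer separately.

2

All four vertices of a tetrahedron are equivalent and mutually adjacent, so cis/trans isomerism cannot arise.
Only one geometric arrangement is possible; it has no improper symmetry element, so it exists as a pair of enantiomers (2 stereoisomers).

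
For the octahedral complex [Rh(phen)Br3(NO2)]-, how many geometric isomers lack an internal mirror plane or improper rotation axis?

0

Each phen is bidentate and must span two cis positions.
There are 2 geometric isomers: Br mer; Br fac.
Each arrangement has an internal mirror plane or centre of symmetry, so none is chiral.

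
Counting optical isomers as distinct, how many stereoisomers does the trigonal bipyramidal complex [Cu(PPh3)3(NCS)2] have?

3

A trigonal bipyramid has two axial and three equatorial sites, which are chemically inequivalent.
The distinct arrangements are (3 in all): NCS both axial; NCS one axial, one equatorial; NCS both equatorial.
Each arrangement has an internal mirror plane or centre of symmetry, so none is chiral.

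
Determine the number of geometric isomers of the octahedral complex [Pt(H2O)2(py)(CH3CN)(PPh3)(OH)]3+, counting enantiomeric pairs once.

An octahedron has six vertices in three trans pairs; every non-trans pair is cis.
Placing the ligands in turn and identifying arrangements related by rotation or reflection leaves 9 distinct geometric isomers.

9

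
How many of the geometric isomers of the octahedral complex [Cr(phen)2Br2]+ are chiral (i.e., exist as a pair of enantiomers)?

Each phen is bidentate and must span two cis positions.
There are 2 geometric isomers: Br trans; Br cis (chiral).
One of these lacks any improper symmetry element and so occurs as an enantiomeric pair, giving 2 + 1 = 3 stereoisomers in total.

1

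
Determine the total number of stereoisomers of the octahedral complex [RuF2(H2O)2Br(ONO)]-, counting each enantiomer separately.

8

An octahedron has six vertices in three trans pairs; every non-trans pair is cis.
Systematic placement gives 6 geometric isomers: F cis, H2O cis (3 arrangements, 2 chiral); F cis, H2O trans; F trans, H2O cis; F trans, H2O trans.
Of these, 2 lack any improper symmetry element and so occur as enantiomeric pairs, giving 6 + 2 = 8 stereoisomers in total.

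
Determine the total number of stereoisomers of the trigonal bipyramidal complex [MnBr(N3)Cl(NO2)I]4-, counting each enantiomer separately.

In a trigonal bipyramid the two axial positions differ from the three equatorial ones.
Placing the ligands in turn and identifying arrangements related by rotation or reflection leaves 10 distinct geometric isomers.
Of these, 10 lack any improper symmetry element and so occur as enantiomeric pairs, giving 10 + 10 = 20 stereoisomers in total.

20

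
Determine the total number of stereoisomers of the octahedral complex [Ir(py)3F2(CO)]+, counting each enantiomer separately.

In an octahedral complex each vertex has one trans partner and four cis neighbours.
The distinct arrangements are (3 in all): py mer, F cis; py mer, F trans; py fac, F cis.
Each arrangement has an internal mirror plane or centre of symmetry, so none is chiral.

3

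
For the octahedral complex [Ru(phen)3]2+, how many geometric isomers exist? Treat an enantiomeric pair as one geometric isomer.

Each phen is bidentate and must span two cis positions.
Only one geometric arrangement is possible; it has no improper symmetry element, so it exists as a pair of enantiomers (2 stereoisomers).

1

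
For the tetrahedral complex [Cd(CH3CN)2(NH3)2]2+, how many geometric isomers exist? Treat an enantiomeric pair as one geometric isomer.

In a tetrahedral complex all four positions are equivalent and every pair of ligands is adjacent — there is no cis/trans distinction.
Only one geometric arrangement is possible.

1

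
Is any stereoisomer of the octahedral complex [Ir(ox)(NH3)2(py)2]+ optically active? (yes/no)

yes

An octahedron has six vertices in three trans pairs; every non-trans pair is cis.
Each ox is bidentate and must span two cis positions.
There are 3 geometric isomers: NH3 trans, py cis; NH3 cis, py trans; NH3 cis, py cis (chiral).
One of these lacks any improper symmetry element and so occurs as an enantiomeric pair, giving 3 + 1 = 4 stereoisomers in total.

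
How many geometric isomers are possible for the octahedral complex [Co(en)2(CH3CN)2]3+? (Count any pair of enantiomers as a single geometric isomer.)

2

The six octahedral sites form three mutually perpendicular trans pairs.
Each en is bidentate and must span two cis positions.
There are 2 geometric isomers: CH3CN trans; CH3CN cis (chiral).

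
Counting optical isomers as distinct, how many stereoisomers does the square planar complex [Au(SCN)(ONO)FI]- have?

A square has two trans pairs of vertices; adjacent vertices are cis.
Systematic placement gives 3 geometric isomers: (F/ONO trans, I/SCN trans); (F/SCN trans, I/ONO trans); (F/I trans, ONO/SCN trans).
Each arrangement has an internal mirror plane or centre of symmetry, so none is chiral.

3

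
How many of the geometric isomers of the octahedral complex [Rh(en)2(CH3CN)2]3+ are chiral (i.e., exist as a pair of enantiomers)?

1

In an octahedral complex each vertex has one trans partner and four cis neighbours.
Each en is bidentate and must span two cis positions.
Working through the distinct placements yields 2 geometric isomers: CH3CN trans; CH3CN cis (chiral).
One of these lacks any improper symmetry element and so occurs as an enantiomeric pair, giving 2 + 1 = 3 stereoisomers in total.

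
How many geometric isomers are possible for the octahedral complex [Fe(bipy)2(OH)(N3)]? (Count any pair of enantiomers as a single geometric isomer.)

In an octahedral complex each vertex has one trans partner and four cis neighbours.
Each bipy is bidentate and must span two cis positions.
There are 2 geometric isomers: OH and N3 mutually trans; OH and N3 mutually cis (chiral).

2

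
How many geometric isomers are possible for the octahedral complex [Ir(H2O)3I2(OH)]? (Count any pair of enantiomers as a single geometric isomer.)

The distinct arrangements are (3 in all): H2O mer, I cis; H2O mer, I trans; H2O fac, I cis.

3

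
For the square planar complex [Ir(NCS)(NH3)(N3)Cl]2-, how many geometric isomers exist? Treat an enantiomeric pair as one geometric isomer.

3

In a square planar complex each vertex has one trans partner and two cis neighbours.
Systematic placement gives 3 geometric isomers: (Cl/NCS trans, N3/NH3 trans); (Cl/NH3 trans, N3/NCS trans); (Cl/N3 trans, NCS/NH3 trans).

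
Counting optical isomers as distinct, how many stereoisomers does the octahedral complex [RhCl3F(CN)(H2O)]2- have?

5

In an octahedral complex each vertex has one trans partner and four cis neighbours.
Working through the distinct placements yields 4 geometric isomers: Cl mer (3 arrangements); Cl fac (chiral).
One of these lacks any improper symmetry element and so occurs as an enantiomeric pair, giving 4 + 1 = 5 stereoisomers in total.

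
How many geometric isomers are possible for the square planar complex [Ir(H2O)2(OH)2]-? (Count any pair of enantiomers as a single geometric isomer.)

2

In a square planar complex each vertex has one trans partner and two cis neighbours.
There are 2 geometric isomers: H2O cis; H2O trans.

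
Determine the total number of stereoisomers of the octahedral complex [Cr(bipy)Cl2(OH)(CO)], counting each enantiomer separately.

6

The six octahedral sites form three mutually perpendicular trans pairs.
Each bipy is bidentate and must span two cis positions.
There are 4 geometric isomers: Cl cis (3 arrangements, 2 chiral); Cl trans.
Of these, 2 lack any improper symmetry element and so occur as enantiomeric pairs, giving 4 + 2 = 6 stereoisomers in total.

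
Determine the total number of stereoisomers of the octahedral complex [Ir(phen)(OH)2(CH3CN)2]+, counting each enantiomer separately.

4

The six octahedral sites form three mutually perpendicular trans pairs.
Each phen is bidentate and must span two cis positions.
There are 3 geometric isomers: OH cis, CH3CN trans; OH cis, CH3CN cis (chiral); OH trans, CH3CN cis.
One of these lacks any improper symmetry element and so occurs as an enantiomeric pair, giving 3 + 1 = 4 stereoisomers in total.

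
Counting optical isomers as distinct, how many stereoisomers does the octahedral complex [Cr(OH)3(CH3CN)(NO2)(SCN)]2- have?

An octahedron has six vertices in three trans pairs; every non-trans pair is cis.
There are 4 geometric isomers: OH mer (3 arrangements); OH fac (chiral).
One of these lacks any improper symmetry element and so occurs as an enantiomeric pair, giving 4 + 1 = 5 stereoisomers in total.

5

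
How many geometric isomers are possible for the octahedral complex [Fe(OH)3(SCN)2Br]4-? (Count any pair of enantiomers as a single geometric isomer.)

3

In an octahedral complex each vertex has one trans partner and four cis neighbours.
The distinct arrangements are (3 in all): OH mer, SCN trans; OH fac, SCN cis; OH mer, SCN cis.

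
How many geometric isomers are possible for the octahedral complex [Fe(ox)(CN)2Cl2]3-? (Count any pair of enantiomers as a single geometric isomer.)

3

In an octahedral complex each vertex has one trans partner and four cis neighbours.
Each ox is bidentate and must span two cis positions.
The distinct arrangements are (3 in all): CN trans, Cl cis; CN cis, Cl cis (chiral); CN cis, Cl trans.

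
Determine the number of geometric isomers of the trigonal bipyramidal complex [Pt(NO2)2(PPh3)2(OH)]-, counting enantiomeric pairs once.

Placing the ligands in turn and identifying arrangements related by rotation or reflection leaves 5 distinct geometric isomers.

5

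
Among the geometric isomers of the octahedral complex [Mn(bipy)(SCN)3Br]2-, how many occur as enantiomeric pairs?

0

The six octahedral sites form three mutually perpendicular trans pairs.
Each bipy is bidentate and must span two cis positions.
There are 2 geometric isomers: SCN fac; SCN mer.
Each arrangement has an internal mirror plane or centre of symmetry, so none is chiral.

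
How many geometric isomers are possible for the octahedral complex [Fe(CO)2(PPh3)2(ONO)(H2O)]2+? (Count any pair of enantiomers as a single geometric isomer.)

6

Systematic placement gives 6 geometric isomers: CO trans, PPh3 trans; CO trans, PPh3 cis; CO cis, PPh3 trans; CO cis, PPh3 cis (3 arrangements, 2 chiral).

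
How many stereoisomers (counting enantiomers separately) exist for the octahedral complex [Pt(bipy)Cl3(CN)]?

2

The six octahedral sites form three mutually perpendicular trans pairs.
Each bipy is bidentate and must span two cis positions.
The distinct arrangements are (2 in all): Cl fac; Cl mer.
Each arrangement has an internal mirror plane or centre of symmetry, so none is chiral.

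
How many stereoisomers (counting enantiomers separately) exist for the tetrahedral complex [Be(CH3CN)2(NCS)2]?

1

All four vertices of a tetrahedron are equivalent and mutually adjacent, so cis/trans isomerism cannot arise.
Only one geometric arrangement is possible.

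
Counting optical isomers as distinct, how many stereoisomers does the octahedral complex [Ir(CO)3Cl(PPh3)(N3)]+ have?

The distinct arrangements are (4 in all): CO mer (3 arrangements); CO fac (chiral).
One of these lacks any improper symmetry element and so occurs as an enantiomeric pair, giving 4 + 1 = 5 stereoisomers in total.

5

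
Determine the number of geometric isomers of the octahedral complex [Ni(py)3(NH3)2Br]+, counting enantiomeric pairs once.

The six octahedral sites form three mutually perpendicular trans pairs.
The distinct arrangements are (3 in all): py mer, NH3 cis; py mer, NH3 trans; py fac, NH3 cis.

3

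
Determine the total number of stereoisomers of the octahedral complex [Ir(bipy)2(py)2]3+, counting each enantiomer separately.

3

In an octahedral complex each vertex has one trans partner and four cis neighbours.
Each bipy is bidentate and must span two cis positions.
Systematic placement gives 2 geometric isomers: py trans; py cis (chiral).
One of these lacks any improper symmetry element and so occurs as an enantiomeric pair, giving 2 + 1 = 3 stereoisomers in total.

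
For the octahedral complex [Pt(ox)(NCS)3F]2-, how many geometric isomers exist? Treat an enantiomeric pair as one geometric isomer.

In an octahedral complex each vertex has one trans partner and four cis neighbours.
Each ox is bidentate and must span two cis positions.
The distinct arrangements are (2 in all): NCS fac; NCS mer.

2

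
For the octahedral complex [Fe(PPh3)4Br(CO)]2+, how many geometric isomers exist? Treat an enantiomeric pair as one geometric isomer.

In an octahedral complex each vertex has one trans partner and four cis neighbours.
The distinct arrangements are (2 in all): Br and CO mutually trans; Br and CO mutually cis.

2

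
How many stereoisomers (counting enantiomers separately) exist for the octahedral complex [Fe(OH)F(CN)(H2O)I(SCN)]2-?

In an octahedral complex each vertex has one trans partner and four cis neighbours.
Placing the ligands in turn and identifying arrangements related by rotation or reflection leaves 15 distinct geometric isomers.
Of these, 15 lack any improper symmetry element and so occur as enantiomeric pairs, giving 15 + 15 = 30 stereoisomers in total.

30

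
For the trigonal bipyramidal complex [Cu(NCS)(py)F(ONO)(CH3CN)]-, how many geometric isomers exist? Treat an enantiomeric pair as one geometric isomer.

10

In a trigonal bipyramid the two axial positions differ from the three equatorial ones.
Placing the ligands in turn and identifying arrangements related by rotation or reflection leaves 10 distinct geometric isomers.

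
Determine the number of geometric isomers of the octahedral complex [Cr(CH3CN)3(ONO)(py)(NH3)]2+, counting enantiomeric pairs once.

The six octahedral sites form three mutually perpendicular trans pairs.
There are 4 geometric isomers: CH3CN mer (3 arrangements); CH3CN fac (chiral).

4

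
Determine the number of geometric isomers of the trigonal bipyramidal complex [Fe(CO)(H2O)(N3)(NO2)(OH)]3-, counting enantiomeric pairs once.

10

A trigonal bipyramid has two axial and three equatorial sites, which are chemically inequivalent.
Placing the ligands in turn and identifying arrangements related by rotation or reflection leaves 10 distinct geometric isomers.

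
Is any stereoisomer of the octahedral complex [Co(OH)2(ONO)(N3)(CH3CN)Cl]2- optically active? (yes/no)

The six octahedral sites form three mutually perpendicular trans pairs.
Systematic enumeration (placing each ligand type in turn and discarding arrangements equivalent by rotation or reflection) gives 9 geometric isomers.
Of these, 6 lack any improper symmetry element and so occur as enantiomeric pairs, giving 9 + 6 = 15 stereoisomers in total.

yes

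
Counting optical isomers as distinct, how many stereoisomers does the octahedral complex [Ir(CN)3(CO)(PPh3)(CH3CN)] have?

5

Working through the distinct placements yields 4 geometric isomers: CN mer (3 arrangements); CN fac (chiral).
One of these lacks any improper symmetry element and so occurs as an enantiomeric pair, giving 4 + 1 = 5 stereoisomers in total.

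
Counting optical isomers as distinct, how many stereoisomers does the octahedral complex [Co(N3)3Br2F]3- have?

3

The distinct arrangements are (3 in all): N3 mer, Br trans; N3 mer, Br cis; N3 fac, Br cis.
Each arrangement has an internal mirror plane or centre of symmetry, so none is chiral.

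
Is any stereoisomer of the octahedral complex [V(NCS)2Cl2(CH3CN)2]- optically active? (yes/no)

An octahedron has six vertices in three trans pairs; every non-trans pair is cis.
Systematic placement gives 5 geometric isomers: NCS trans, Cl trans, CH3CN trans; NCS cis, Cl cis, CH3CN trans; NCS trans, Cl cis, CH3CN cis; NCS cis, Cl cis, CH3CN cis (chiral); NCS cis, Cl trans, CH3CN cis.
One of these lacks any improper symmetry element and so occurs as an enantiomeric pair, giving 5 + 1 = 6 stereoisomers in total.

yes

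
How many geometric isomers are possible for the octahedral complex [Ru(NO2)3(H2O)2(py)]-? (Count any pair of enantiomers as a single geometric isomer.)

3

An octahedron has six vertices in three trans pairs; every non-trans pair is cis.
There are 3 geometric isomers: NO2 mer, H2O trans; NO2 fac, H2O cis; NO2 mer, H2O cis.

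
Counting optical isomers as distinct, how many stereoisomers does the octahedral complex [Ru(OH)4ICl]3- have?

In an octahedral complex each vertex has one trans partner and four cis neighbours.
There are 2 geometric isomers: I and Cl mutually trans; I and Cl mutually cis.
Each arrangement has an internal mirror plane or centre of symmetry, so none is chiral.

2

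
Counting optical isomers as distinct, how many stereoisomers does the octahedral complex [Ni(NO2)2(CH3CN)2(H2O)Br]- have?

8

In an octahedral complex each vertex has one trans partner and four cis neighbours.
There are 6 geometric isomers: NO2 trans, CH3CN cis; NO2 cis, CH3CN cis (3 arrangements, 2 chiral); NO2 trans, CH3CN trans; NO2 cis, CH3CN trans.
Of these, 2 lack any improper symmetry element and so occur as enantiomeric pairs, giving 6 + 2 = 8 stereoisomers in total.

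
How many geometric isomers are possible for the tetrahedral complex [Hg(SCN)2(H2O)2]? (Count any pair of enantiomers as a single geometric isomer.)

Only one geometric arrangement is possible.

1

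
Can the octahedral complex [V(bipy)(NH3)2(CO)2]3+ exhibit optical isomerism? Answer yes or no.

yes

An octahedron has six vertices in three trans pairs; every non-trans pair is cis.
Each bipy is bidentate and must span two cis positions.
Systematic placement gives 3 geometric isomers: NH3 cis, CO trans; NH3 cis, CO cis (chiral); NH3 trans, CO cis.
One of these lacks any improper symmetry element and so occurs as an enantiomeric pair, giving 3 + 1 = 4 stereoisomers in total.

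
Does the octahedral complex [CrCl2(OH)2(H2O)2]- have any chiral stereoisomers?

yes

The six octahedral sites form three mutually perpendicular trans pairs.
Systematic placement gives 5 geometric isomers: Cl trans, OH trans, H2O trans; Cl trans, OH cis, H2O cis; Cl cis, OH trans, H2O cis; Cl cis, OH cis, H2O cis (chiral); Cl cis, OH cis, H2O trans.
One of these lacks any improper symmetry element and so occurs as an enantiomeric pair, giving 5 + 1 = 6 stereoisomers in total.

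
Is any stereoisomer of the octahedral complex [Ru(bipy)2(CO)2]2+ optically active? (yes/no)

yes

An octahedron has six vertices in three trans pairs; every non-trans pair is cis.
Each bipy is bidentate and must span two cis positions.
Working through the distinct placements yields 2 geometric isomers: CO trans; CO cis (chiral).
One of these lacks any improper symmetry element and so occurs as an enantiomeric pair, giving 2 + 1 = 3 stereoisomers in total.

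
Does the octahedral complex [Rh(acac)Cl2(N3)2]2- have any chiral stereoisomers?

An octahedron has six vertices in three trans pairs; every non-trans pair is cis.
Each acac is bidentate and must span two cis positions.
There are 3 geometric isomers: Cl trans, N3 cis; Cl cis, N3 cis (chiral); Cl cis, N3 trans.
One of these lacks any improper symmetry element and so occurs as an enantiomeric pair, giving 3 + 1 = 4 stereoisomers in total.

yes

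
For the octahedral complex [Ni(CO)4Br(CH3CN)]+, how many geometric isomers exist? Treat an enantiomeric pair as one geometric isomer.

The six octahedral sites form three mutually perpendicular trans pairs.
Systematic placement gives 2 geometric isomers: Br and CH3CN mutually trans; Br and CH3CN mutually cis.

2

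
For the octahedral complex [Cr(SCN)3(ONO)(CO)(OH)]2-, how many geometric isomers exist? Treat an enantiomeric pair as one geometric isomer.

4

Working through the distinct placements yields 4 geometric isomers: SCN mer (3 arrangements); SCN fac (chiral).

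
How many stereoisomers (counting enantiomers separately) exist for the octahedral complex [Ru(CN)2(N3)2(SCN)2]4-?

6

Working through the distinct placements yields 5 geometric isomers: CN trans, N3 trans, SCN trans; CN trans, N3 cis, SCN cis; CN cis, N3 cis, SCN trans; CN cis, N3 cis, SCN cis (chiral); CN cis, N3 trans, SCN cis.
One of these lacks any improper symmetry element and so occurs as an enantiomeric pair, giving 5 + 1 = 6 stereoisomers in total.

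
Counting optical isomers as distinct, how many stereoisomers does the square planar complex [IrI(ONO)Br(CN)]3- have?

3

A square has two trans pairs of vertices; adjacent vertices are cis.
Working through the distinct placements yields 3 geometric isomers: (Br/I trans, CN/ONO trans); (Br/ONO trans, CN/I trans); (Br/CN trans, I/ONO trans).
Each arrangement has an internal mirror plane or centre of symmetry, so none is chiral.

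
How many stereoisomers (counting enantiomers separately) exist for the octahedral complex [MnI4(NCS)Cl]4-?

2

In an octahedral complex each vertex has one trans partner and four cis neighbours.
Working through the distinct placements yields 2 geometric isomers: NCS and Cl mutually cis; NCS and Cl mutually trans.
Each arrangement has an internal mirror plane or centre of symmetry, so none is chiral.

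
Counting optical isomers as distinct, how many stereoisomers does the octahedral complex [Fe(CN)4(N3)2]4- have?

The six octahedral sites form three mutually perpendicular trans pairs.
Working through the distinct placements yields 2 geometric isomers: N3 trans; N3 cis.
Each arrangement has an internal mirror plane or centre of symmetry, so none is chiral.

2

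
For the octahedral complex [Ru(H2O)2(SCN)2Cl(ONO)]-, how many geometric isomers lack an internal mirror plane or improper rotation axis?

The six octahedral sites form three mutually perpendicular trans pairs.
There are 6 geometric isomers: H2O cis, SCN trans; H2O cis, SCN cis (3 arrangements, 2 chiral); H2O trans, SCN trans; H2O trans, SCN cis.
Of these, 2 lack any improper symmetry element and so occur as enantiomeric pairs, giving 6 + 2 = 8 stereoisomers in total.

2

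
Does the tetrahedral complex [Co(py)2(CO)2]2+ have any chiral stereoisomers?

no

All four vertices of a tetrahedron are equivalent and mutually adjacent, so cis/trans isomerism cannot arise.
Only one geometric arrangement is possible.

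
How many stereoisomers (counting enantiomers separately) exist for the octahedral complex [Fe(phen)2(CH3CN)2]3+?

3

Each phen is bidentate and must span two cis positions.
There are 2 geometric isomers: CH3CN trans; CH3CN cis (chiral).
One of these lacks any improper symmetry element and so occurs as an enantiomeric pair, giving 2 + 1 = 3 stereoisomers in total.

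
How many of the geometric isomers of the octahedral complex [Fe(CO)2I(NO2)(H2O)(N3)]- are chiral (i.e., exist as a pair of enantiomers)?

Exhaustive case analysis gives 9 geometric isomers.
Of these, 6 lack any improper symmetry element and so occur as enantiomeric pairs, giving 9 + 6 = 15 stereoisomers in total.

6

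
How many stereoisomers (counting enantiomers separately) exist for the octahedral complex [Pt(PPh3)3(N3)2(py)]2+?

3

The six octahedral sites form three mutually perpendicular trans pairs.
There are 3 geometric isomers: PPh3 mer, N3 trans; PPh3 fac, N3 cis; PPh3 mer, N3 cis.
Each arrangement has an internal mirror plane or centre of symmetry, so none is chiral.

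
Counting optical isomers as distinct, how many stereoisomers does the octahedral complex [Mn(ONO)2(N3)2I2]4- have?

6

In an octahedral complex each vertex has one trans partner and four cis neighbours.
Systematic placement gives 5 geometric isomers: ONO trans, N3 trans, I trans; ONO cis, N3 cis, I trans; ONO trans, N3 cis, I cis; ONO cis, N3 cis, I cis (chiral); ONO cis, N3 trans, I cis.
One of these lacks any improper symmetry element and so occurs as an enantiomeric pair, giving 5 + 1 = 6 stereoisomers in total.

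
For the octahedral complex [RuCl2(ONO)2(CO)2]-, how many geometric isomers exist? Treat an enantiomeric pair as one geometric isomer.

5

There are 5 geometric isomers: Cl trans, ONO trans, CO trans; Cl cis, ONO cis, CO trans; Cl cis, ONO trans, CO cis; Cl cis, ONO cis, CO cis (chiral); Cl trans, ONO cis, CO cis.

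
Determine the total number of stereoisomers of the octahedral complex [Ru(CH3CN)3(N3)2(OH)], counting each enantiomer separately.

3

The six octahedral sites form three mutually perpendicular trans pairs.
Working through the distinct placements yields 3 geometric isomers: CH3CN mer, N3 cis; CH3CN mer, N3 trans; CH3CN fac, N3 cis.
Each arrangement has an internal mirror plane or centre of symmetry, so none is chiral.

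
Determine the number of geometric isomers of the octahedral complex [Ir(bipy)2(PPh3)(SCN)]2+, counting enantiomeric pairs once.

Each bipy is bidentate and must span two cis positions.
The distinct arrangements are (2 in all): PPh3 and SCN mutually trans; PPh3 and SCN mutually cis (chiral).

2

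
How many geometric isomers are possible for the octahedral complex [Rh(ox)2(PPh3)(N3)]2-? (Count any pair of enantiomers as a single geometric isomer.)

2

Each ox is bidentate and must span two cis positions.
The distinct arrangements are (2 in all): PPh3 and N3 mutually trans; PPh3 and N3 mutually cis (chiral).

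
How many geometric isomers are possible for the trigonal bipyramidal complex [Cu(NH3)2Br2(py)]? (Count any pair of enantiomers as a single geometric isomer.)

5

A trigonal bipyramid has two axial and three equatorial sites, which are chemically inequivalent.
Exhaustive case analysis gives 5 geometric isomers.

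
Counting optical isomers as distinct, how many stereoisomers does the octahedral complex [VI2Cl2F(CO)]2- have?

The six octahedral sites form three mutually perpendicular trans pairs.
Working through the distinct placements yields 6 geometric isomers: I trans, Cl cis; I cis, Cl cis (3 arrangements, 2 chiral); I trans, Cl trans; I cis, Cl trans.
Of these, 2 lack any improper symmetry element and so occur as enantiomeric pairs, giving 6 + 2 = 8 stereoisomers in total.

8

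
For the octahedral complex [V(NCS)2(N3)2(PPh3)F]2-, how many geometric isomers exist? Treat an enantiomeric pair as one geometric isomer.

The six octahedral sites form three mutually perpendicular trans pairs.
There are 6 geometric isomers: NCS cis, N3 cis (3 arrangements, 2 chiral); NCS trans, N3 cis; NCS cis, N3 trans; NCS trans, N3 trans.

6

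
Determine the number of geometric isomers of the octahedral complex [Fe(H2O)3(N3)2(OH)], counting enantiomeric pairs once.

The six octahedral sites form three mutually perpendicular trans pairs.
Working through the distinct placements yields 3 geometric isomers: H2O mer, N3 cis; H2O mer, N3 trans; H2O fac, N3 cis.

3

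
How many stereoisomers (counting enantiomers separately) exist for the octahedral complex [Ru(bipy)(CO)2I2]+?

In an octahedral complex each vertex has one trans partner and four cis neighbours.
Each bipy is bidentate and must span two cis positions.
There are 3 geometric isomers: CO trans, I cis; CO cis, I cis (chiral); CO cis, I trans.
One of these lacks any improper symmetry element and so occurs as an enantiomeric pair, giving 3 + 1 = 4 stereoisomers in total.

4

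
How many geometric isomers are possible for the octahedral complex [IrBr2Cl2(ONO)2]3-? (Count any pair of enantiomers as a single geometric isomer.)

In an octahedral complex each vertex has one trans partner and four cis neighbours.
The distinct arrangements are (5 in all): Br trans, Cl trans, ONO trans; Br trans, Cl cis, ONO cis; Br cis, Cl cis, ONO trans; Br cis, Cl cis, ONO cis (chiral); Br cis, Cl trans, ONO cis.

5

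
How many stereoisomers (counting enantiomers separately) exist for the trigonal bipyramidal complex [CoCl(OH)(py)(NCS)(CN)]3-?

20

Exhaustive case analysis gives 10 geometric isomers.
Of these, 10 lack any improper symmetry element and so occur as enantiomeric pairs, giving 10 + 10 = 20 stereoisomers in total.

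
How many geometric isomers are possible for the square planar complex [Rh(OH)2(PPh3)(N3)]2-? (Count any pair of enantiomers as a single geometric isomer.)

The distinct arrangements are (2 in all): OH cis; OH trans.

2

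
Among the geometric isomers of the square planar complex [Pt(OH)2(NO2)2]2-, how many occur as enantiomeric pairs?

0

A square has two trans pairs of vertices; adjacent vertices are cis.
Systematic placement gives 2 geometric isomers: OH cis; OH trans.
Each arrangement has an internal mirror plane or centre of symmetry, so none is chiral.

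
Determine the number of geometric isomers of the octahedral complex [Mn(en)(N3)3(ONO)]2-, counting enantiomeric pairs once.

2

An octahedron has six vertices in three trans pairs; every non-trans pair is cis.
Each en is bidentate and must span two cis positions.
Systematic placement gives 2 geometric isomers: N3 mer; N3 fac.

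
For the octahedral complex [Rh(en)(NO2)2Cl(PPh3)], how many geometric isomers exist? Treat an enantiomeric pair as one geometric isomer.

4

Each en is bidentate and must span two cis positions.
Working through the distinct placements yields 4 geometric isomers: NO2 cis (3 arrangements, 2 chiral); NO2 trans.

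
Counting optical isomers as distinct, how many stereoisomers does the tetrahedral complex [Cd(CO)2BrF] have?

All four vertices of a tetrahedron are equivalent and mutually adjacent, so cis/trans isomerism cannot arise.
Only one geometric arrangement is possible.

1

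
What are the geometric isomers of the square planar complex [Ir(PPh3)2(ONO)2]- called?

cis and trans

In a square planar complex each vertex has one trans partner and two cis neighbours.
There are 2 geometric isomers: PPh3 cis; PPh3 trans.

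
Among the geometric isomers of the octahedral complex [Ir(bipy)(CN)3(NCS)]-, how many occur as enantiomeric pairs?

The six octahedral sites form three mutually perpendicular trans pairs.
Each bipy is bidentate and must span two cis positions.
The distinct arrangements are (2 in all): CN mer; CN fac.
Each arrangement has an internal mirror plane or centre of symmetry, so none is chiral.

0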